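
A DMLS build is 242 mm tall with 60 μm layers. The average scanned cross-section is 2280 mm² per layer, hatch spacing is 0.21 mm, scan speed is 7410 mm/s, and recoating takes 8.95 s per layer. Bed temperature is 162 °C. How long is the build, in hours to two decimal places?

Layer count = ceil(242 / 0.06) = 4034.
Hatch length per layer: 2280 / 0.21 → 10857.1 mm.
Scan time per layer: 10857.1 / 7410 → 1.4652 s.
Layer cycle = 1.4652 + 8.95 = 10.4152 s.
4034 layers × 10.4152 s/layer = 42014.9168 s, i.e. 11.67 hours.

11.67 hours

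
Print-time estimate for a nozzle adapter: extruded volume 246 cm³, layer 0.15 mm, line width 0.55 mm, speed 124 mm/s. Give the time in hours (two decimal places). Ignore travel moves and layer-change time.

Extrusion cross-section: 0.15 × 0.55 → 0.0825 mm².
Total extruded path = 246000/0.0825 = 2981818.2 mm.
Extrusion time: 2981818.2 / 124 → 24046.9 s.
Converting: 24046.9 s = 6.68 hours.

6.68 hours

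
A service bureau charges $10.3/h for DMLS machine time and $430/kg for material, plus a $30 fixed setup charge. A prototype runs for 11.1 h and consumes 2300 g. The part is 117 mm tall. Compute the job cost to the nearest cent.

Time charge = 10.3 × 11.1, so $114.33.
Material charge: 430 × 2300/1000 → $989.00.
Adding setup: 114.33 + 989.00 + 30 → $1133.33.

$1133.33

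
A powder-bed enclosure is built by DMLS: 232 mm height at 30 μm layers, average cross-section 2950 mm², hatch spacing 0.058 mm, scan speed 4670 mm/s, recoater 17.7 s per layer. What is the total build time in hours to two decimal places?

61.42 hours

Number of layers: 232 / 0.03 → 7734 (rounded up).
Per-layer scan distance = 2950 / 0.058, so 50862.1 mm.
Scan time per layer = 50862.1 / 4670, so 10.8912 s.
Per-layer time: 10.8912 + 17.7 → 28.5912 s.
7734 layers × 28.5912 s/layer = 221124.3408 s, i.e. 61.42 hours.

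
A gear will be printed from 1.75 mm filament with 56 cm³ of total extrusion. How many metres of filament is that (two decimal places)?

A = π r² = π × 0.875² = 2.4053 mm².
L = 56000 mm³ / 2.4053 mm² = 23281.92 mm, i.e. 23.28 m.

23.28 m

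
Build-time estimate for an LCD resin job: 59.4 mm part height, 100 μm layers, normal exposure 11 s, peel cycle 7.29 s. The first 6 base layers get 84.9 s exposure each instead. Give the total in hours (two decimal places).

Layers = ⌈59.4/0.1⌉ = 594.
Burn-in layers = 6 × (84.9 + 7.29), so 553.14 s.
Remaining layers = 588 × (11 + 7.29) = 10754.52 s.
Total = 553.14 + 10754.52 = 11307.66 s = 3.14 hours.

3.14 hours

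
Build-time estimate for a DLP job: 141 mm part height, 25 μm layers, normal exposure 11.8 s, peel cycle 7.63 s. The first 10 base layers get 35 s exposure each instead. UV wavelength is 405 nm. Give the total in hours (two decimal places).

30.50 hours

Number of layers: 141 / 0.025 → 5640 (rounded up).
Bottom layers = 10 × (35 + 7.63) = 426.3 s.
Remaining layers: 5630 × (11.8 + 7.63) → 109390.9 s.
Total = 426.3 + 109390.9 = 109817.2 s = 30.50 hours.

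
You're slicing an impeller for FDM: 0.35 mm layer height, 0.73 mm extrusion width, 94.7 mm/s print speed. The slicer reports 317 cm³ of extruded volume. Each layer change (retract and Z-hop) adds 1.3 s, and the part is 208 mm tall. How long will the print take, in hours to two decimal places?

Extrusion cross-section: 0.35 × 0.73 → 0.2555 mm².
Path length: 317000 mm³ / 0.2555 mm² → 1240704.5 mm.
Extrusion time = 1240704.5 / 94.7 = 13101.4 s.
Number of layers: 208 / 0.35 → 595 (rounded up).
Non-print overhead: 595 × 1.3 → 773.5 s.
Total = 13101.4 + 773.5 = 13874.9 s = 3.85 hours.

3.85 hours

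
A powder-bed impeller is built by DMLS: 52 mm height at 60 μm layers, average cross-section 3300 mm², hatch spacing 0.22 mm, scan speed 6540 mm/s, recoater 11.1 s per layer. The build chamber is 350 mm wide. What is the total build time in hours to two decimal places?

Layers = ⌈52/0.06⌉ = 867.
Scan path per layer = 3300 / 0.22 = 15000 mm.
Scan time per layer = 15000 / 6540 = 2.2936 s.
Time per layer: 2.2936 + 11.1 → 13.3936 s.
Build time = 867 × 13.3936 = 11612.2512 s = 3.23 hours.

3.23 hours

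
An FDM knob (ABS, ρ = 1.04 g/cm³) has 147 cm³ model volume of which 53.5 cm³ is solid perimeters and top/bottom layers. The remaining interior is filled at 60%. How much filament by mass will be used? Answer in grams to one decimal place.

114.0 g

Interior volume: 147 − 53.5 → 93.5 cm³.
Infill deposited = 0.60 × 93.5 = 56.1 cm³.
Total printed volume: 53.5 + 56.1 → 109.6 cm³.
Mass = 109.6 × 1.04 = 113.984 g.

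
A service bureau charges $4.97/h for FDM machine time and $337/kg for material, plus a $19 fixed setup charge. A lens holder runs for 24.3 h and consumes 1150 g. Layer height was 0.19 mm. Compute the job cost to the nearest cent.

Time charge: 4.97 × 24.3 → $120.771.
Material cost = 337 × 1150/1000, so $387.55.
Adding setup: 120.771 + 387.55 + 19 → 527.321 ≈ $527.32.

$527.32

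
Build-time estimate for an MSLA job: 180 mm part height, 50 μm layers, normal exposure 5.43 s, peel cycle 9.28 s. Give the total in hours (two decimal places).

Number of layers: 180 / 0.05 → 3600 (rounded up).
Each layer takes = 5.43 + 9.28 = 14.71 s.
Total = 3600 × 14.71 = 52956 s = 14.71 hours.

14.71 hours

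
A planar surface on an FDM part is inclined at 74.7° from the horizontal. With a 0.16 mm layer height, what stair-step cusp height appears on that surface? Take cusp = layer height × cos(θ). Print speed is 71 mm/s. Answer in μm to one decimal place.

42.2 μm

cos(74.7°) = 0.2639, so cusp = 0.16 × 0.2639 = 0.042224 mm → 42.2 μm.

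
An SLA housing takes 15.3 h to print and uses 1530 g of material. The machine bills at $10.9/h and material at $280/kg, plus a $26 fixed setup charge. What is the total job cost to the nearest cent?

Time charge = 10.9 × 15.3, so $166.77.
Feedstock cost = 280 × 1530/1000 = $428.40.
Adding setup: 166.77 + 428.40 + 26 → $621.17.

$621.17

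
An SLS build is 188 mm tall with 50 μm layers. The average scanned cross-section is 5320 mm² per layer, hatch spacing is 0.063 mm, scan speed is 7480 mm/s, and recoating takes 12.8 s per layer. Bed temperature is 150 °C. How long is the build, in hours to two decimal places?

Number of layers: 188 / 0.05 → 3760 (rounded up).
Scan path per layer = 5320 / 0.063 = 84444.4 mm.
Per-layer scan time = 84444.4 / 7480 = 11.2894 s.
Per-layer time = 11.2894 + 12.8, so 24.0894 s.
3760 layers × 24.0894 s/layer = 90576.144 s, i.e. 25.16 hours.

25.16 hours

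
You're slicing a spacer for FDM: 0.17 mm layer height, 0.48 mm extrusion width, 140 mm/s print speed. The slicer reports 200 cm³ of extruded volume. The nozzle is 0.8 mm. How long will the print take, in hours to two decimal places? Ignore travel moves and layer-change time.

4.86 hours

Line area = 0.17 × 0.48 = 0.0816 mm².
Total extruded path = 200000/0.0816 = 2450980.4 mm.
Extrusion time = 2450980.4 / 140, so 17507 s.
That's 17507 s → 4.86 hours.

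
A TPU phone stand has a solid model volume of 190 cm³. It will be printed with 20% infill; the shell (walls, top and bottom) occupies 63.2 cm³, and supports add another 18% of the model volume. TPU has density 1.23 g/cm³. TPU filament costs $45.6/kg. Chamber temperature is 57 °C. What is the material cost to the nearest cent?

$6.89

Infill region = 190 − 63.2, so 126.8 cm³.
Infill deposited = 0.20 × 126.8, so 25.36 cm³.
Support: 0.18 × 190 → 34.2 cm³.
Total printed volume = 63.2 + 25.36 + 34.2, so 122.76 cm³.
Mass: 122.76 × 1.23 → 150.9948 g.
Cost = 150.9948 g / 1000 × $45.6/kg = $6.89.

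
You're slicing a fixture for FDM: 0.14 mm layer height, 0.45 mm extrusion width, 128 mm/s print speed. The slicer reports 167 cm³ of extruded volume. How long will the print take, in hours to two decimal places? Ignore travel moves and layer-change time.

Line area: 0.14 × 0.45 → 0.063 mm².
Total extruded path = 167000/0.063 = 2650793.7 mm.
Print-move time = 2650793.7 / 128 = 20709.3 s.
That's 20709.3 s → 5.75 hours.

5.75 hours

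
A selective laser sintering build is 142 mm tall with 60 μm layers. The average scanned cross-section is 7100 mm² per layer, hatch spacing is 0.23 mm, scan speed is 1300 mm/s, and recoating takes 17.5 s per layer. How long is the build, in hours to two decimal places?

27.12 hours

Layer count = ceil(142 / 0.06) = 2367.
Scan path per layer = 7100 / 0.23, so 30869.6 mm.
Laser time per layer = 30869.6 / 1300 = 23.7458 s.
Time per layer = 23.7458 + 17.5 = 41.2458 s.
Total: 2367 × 41.2458 s = 97628.8086 s → 27.12 hours.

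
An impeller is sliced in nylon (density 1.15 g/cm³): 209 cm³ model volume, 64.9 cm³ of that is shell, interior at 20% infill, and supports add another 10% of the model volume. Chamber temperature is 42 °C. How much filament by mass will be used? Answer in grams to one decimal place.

Interior volume: 209 − 64.9 → 144.1 cm³.
Infill deposited = 0.20 × 144.1, so 28.82 cm³.
Support: 0.10 × 209 → 20.9 cm³.
Total extruded = 64.9 + 28.82 + 20.9, so 114.62 cm³.
Mass: 114.62 × 1.15 → 131.813 g.

131.8 g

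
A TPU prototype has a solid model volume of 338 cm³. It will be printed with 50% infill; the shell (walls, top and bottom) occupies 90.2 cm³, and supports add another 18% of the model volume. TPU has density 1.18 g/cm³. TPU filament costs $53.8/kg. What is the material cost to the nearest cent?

Volume inside the shell = 338 − 90.2, so 247.8 cm³.
Infill deposited = 0.50 × 247.8 = 123.9 cm³.
Support: 0.18 × 338 → 60.84 cm³.
Total extruded = 90.2 + 123.9 + 60.84 = 274.94 cm³.
Mass = 274.94 × 1.18 = 324.4292 g.
Cost = 324.4292 g / 1000 × $53.8/kg = $17.45.

$17.45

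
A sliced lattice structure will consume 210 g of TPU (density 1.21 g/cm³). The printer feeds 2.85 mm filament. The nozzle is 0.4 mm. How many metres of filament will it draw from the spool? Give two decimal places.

27.21 m

Extruded volume: 210/1.21 = 173.5537 cm³ (173553.7 mm³).
Filament cross-section = π × (2.85/2)² = 6.3794 mm².
Length = 173553.7 / 6.3794 = 27205.33 mm = 27.21 m.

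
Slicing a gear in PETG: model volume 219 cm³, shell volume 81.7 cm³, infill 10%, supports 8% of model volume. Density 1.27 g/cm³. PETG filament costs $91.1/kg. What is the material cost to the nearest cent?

$13.07

Volume inside the shell = 219 − 81.7 = 137.3 cm³.
Infill volume: 0.10 × 137.3 → 13.73 cm³.
Support = 0.08 × 219, so 17.52 cm³.
Total printed volume = 81.7 + 13.73 + 17.52, so 112.95 cm³.
Mass: 112.95 × 1.27 → 143.4465 g.
Cost = 143.4465 g / 1000 × $91.1/kg = $13.07.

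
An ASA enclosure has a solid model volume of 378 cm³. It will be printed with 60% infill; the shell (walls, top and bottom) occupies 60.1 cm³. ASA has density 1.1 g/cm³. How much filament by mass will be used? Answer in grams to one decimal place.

275.9 g

Volume inside the shell = 378 − 60.1 = 317.9 cm³.
Infill deposited = 0.60 × 317.9, so 190.74 cm³.
Total printed volume: 60.1 + 190.74 → 250.84 cm³.
Mass = 250.84 × 1.1, so 275.924 g.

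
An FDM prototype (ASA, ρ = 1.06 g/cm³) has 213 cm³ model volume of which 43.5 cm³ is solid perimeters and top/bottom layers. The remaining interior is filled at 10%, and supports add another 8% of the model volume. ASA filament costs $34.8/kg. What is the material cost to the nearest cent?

Infill region: 213 − 43.5 → 169.5 cm³.
Deposited infill: 0.10 × 169.5 → 16.95 cm³.
Support = 0.08 × 213, so 17.04 cm³.
Total printed volume = 43.5 + 16.95 + 17.04 = 77.49 cm³.
Mass: 77.49 × 1.06 → 82.1394 g.
Cost = 82.1394 g / 1000 × $34.8/kg = $2.86.

$2.86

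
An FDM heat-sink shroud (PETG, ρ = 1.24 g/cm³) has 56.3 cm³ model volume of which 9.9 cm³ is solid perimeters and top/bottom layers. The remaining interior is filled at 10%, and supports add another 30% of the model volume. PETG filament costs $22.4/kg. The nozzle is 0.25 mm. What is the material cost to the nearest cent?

$0.87

Infill region: 56.3 − 9.9 → 46.4 cm³.
Infill deposited = 0.10 × 46.4 = 4.64 cm³.
Support = 0.30 × 56.3, so 16.89 cm³.
Total extruded = 9.9 + 4.64 + 16.89 = 31.43 cm³.
Mass = 31.43 × 1.24, so 38.9732 g.
Cost = 38.9732 g / 1000 × $22.4/kg = $0.87.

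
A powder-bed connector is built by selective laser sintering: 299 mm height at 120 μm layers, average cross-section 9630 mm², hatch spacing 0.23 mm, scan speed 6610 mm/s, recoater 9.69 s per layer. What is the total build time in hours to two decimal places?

11.09 hours

Layers = ⌈299/0.12⌉ = 2492.
Per-layer scan distance = 9630 / 0.23, so 41869.6 mm.
Laser time per layer = 41869.6 / 6610 = 6.3343 s.
Time per layer: 6.3343 + 9.69 → 16.0243 s.
Build time = 2492 × 16.0243 = 39932.5556 s = 11.09 hours.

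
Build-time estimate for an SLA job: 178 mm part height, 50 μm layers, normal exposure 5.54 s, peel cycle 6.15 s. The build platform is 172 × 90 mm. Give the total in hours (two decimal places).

11.56 hours

Layers = ⌈178/0.05⌉ = 3560.
Each layer takes = 5.54 + 6.15 = 11.69 s.
Total = 3560 × 11.69 = 41616.4 s = 11.56 hours.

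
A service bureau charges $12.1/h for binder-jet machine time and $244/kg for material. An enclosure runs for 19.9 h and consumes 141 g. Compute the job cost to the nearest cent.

$275.19

Machine-time cost: 12.1 × 19.9 → $240.79.
Feedstock cost = 244 × 141/1000, so $34.404.
Job cost: 240.79 + 34.404 = 275.194 ≈ $275.19.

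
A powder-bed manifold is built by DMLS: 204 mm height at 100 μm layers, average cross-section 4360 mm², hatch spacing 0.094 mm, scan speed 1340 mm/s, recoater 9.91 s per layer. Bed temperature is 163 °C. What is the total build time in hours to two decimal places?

25.23 hours

Layers = ⌈204/0.1⌉ = 2040.
Scan path per layer = 4360 / 0.094, so 46383 mm.
Per-layer scan time = 46383 / 1340, so 34.6142 s.
Layer cycle = 34.6142 + 9.91 = 44.5242 s.
Total: 2040 × 44.5242 s = 90829.368 s → 25.23 hours.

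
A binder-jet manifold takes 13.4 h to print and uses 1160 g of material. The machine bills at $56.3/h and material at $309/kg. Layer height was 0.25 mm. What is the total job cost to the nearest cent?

Machine cost = 56.3 × 13.4 = $754.42.
Feedstock cost = 309 × 1160/1000, so $358.44.
Total = 754.42 + 358.44 = $1112.86.

$1112.86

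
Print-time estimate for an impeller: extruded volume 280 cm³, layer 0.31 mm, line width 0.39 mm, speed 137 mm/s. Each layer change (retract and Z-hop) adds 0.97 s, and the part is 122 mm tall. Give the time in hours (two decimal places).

Bead cross-section: 0.31 × 0.39 → 0.1209 mm².
Toolpath length = 280 cm³ / 0.1209 mm² = 280000 / 0.1209 = 2315963.6 mm.
Print-move time = 2315963.6 / 137, so 16904.8 s.
Layers = ⌈122/0.31⌉ = 394.
Z-hop total: 394 × 0.97 → 382.18 s.
Altogether 16904.8 + 382.18 = 17286.98 s, i.e. 4.80 hours.

4.80 hours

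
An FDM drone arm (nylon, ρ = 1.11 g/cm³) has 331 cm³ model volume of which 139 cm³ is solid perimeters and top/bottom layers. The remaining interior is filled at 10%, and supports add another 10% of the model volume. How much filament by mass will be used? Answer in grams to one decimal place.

212.3 g

Interior volume = 331 − 139 = 192 cm³.
Infill deposited = 0.10 × 192 = 19.2 cm³.
Support = 0.10 × 331 = 33.1 cm³.
Total printed volume = 139 + 19.2 + 33.1 = 191.3 cm³.
Mass: 191.3 × 1.11 → 212.343 g.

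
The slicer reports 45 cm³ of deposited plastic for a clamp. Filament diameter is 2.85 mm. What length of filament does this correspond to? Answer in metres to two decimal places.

Cross-section of 2.85 mm filament: π·(2.85/2)² = 6.3794 mm².
L = 45000 mm³ / 6.3794 mm² = 7053.95 mm, i.e. 7.05 m.

7.05 m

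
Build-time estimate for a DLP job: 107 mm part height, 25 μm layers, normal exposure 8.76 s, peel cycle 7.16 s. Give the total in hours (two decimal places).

Number of layers: 107 / 0.025 → 4280 (rounded up).
Each layer takes = 8.76 + 7.16 = 15.92 s.
Total = 4280 × 15.92 = 68137.6 s = 18.93 hours.

18.93 hours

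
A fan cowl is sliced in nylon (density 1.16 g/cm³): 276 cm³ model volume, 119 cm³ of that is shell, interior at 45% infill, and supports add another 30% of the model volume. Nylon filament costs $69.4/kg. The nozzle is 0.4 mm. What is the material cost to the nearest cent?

$21.93

Infill region = 276 − 119, so 157 cm³.
Deposited infill = 0.45 × 157, so 70.65 cm³.
Support = 0.30 × 276, so 82.8 cm³.
Deposited volume = 119 + 70.65 + 82.8, so 272.45 cm³.
Mass = 272.45 × 1.16 = 316.042 g.
Cost = 316.042 g / 1000 × $69.4/kg = $21.93.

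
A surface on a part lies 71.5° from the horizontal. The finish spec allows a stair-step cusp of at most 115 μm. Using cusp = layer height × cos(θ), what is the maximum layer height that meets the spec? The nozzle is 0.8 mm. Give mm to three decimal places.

0.362 mm

t = h_c / cos θ = 0.115 / 0.3173 = 0.362 mm.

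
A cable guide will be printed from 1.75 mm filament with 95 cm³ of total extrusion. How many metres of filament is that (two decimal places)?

39.50 m

A = π r² = π × 0.875² = 2.4053 mm².
Length = 95 cm³ / 2.4053 mm² = 95000 / 2.4053 = 39496.11 mm = 39.50 m.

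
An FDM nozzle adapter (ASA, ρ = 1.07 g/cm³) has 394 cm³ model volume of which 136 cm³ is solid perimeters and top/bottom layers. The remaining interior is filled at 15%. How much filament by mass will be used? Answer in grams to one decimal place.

186.9 g

Volume inside the shell: 394 − 136 → 258 cm³.
Infill volume = 0.15 × 258, so 38.7 cm³.
Total printed volume = 136 + 38.7 = 174.7 cm³.
Mass: 174.7 × 1.07 → 186.929 g.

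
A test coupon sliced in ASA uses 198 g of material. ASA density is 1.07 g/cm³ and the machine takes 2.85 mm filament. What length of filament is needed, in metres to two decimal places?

29.01 m

Volume = 198 g / 1.07 g·cm⁻³ = 185.0467 cm³ = 185046.7 mm³.
A = π r² = π × 1.425² = 6.3794 mm².
Length = 185046.7 / 6.3794 = 29006.91 mm = 29.01 m.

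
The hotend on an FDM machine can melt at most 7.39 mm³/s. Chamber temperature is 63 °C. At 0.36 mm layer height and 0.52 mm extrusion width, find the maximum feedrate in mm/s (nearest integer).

Bead cross-section: 0.36 × 0.52 → 0.1872 mm².
v_max = Q/A = 7.39/0.1872 = 39.48 mm/s → 39 mm/s.

39 mm/s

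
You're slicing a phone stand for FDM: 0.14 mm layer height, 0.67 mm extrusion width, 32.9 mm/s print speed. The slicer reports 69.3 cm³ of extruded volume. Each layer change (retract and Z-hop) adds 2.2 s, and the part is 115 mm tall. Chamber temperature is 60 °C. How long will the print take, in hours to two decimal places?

Bead cross-section: 0.14 × 0.67 → 0.0938 mm².
Path length: 69300 mm³ / 0.0938 mm² → 738806 mm.
Time extruding: 738806 / 32.9 → 22456.1 s.
Number of layers: 115 / 0.14 → 822 (rounded up).
Layer-change overhead = 822 × 2.2 = 1808.4 s.
Total = 22456.1 + 1808.4 = 24264.5 s = 6.74 hours.

6.74 hours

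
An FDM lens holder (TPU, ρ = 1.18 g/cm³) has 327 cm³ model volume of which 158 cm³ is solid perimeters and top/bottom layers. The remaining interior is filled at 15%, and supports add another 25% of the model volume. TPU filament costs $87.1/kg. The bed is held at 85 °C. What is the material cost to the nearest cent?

Infill region: 327 − 158 → 169 cm³.
Infill deposited: 0.15 × 169 → 25.35 cm³.
Support = 0.25 × 327 = 81.75 cm³.
Total printed volume = 158 + 25.35 + 81.75 = 265.1 cm³.
Mass = 265.1 × 1.18 = 312.818 g.
At $87.1/kg: 312.818/1000 × 87.1 = $27.25.

$27.25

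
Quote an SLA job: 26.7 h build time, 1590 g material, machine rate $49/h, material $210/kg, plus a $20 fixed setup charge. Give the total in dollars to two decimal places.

$1662.20

Machine cost = 49 × 26.7, so $1308.30.
Feedstock cost = 210 × 1590/1000 = $333.90.
Total = 1308.30 + 333.90 + 20 = $1662.20.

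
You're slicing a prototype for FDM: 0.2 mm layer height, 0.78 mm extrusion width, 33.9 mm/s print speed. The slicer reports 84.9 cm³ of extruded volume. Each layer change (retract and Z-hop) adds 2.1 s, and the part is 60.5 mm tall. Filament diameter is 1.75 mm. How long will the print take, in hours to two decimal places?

Line area = 0.2 × 0.78, so 0.156 mm².
Total extruded path = 84900/0.156 = 544230.8 mm.
Extrusion time = 544230.8 / 33.9 = 16054 s.
Layers = ⌈60.5/0.2⌉ = 303.
Z-hop total = 303 × 2.1, so 636.3 s.
Altogether 16054 + 636.3 = 16690.3 s, i.e. 4.64 hours.

4.64 hours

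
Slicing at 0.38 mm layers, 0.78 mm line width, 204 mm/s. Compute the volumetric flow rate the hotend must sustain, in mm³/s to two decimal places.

60.47

Bead cross-section = 0.38 × 0.78 = 0.2964 mm².
Q = v·A = 204 × 0.2964 = 60.47 mm³/s.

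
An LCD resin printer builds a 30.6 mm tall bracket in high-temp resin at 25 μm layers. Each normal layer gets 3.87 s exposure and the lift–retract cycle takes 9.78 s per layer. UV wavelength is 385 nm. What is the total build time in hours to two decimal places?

Number of layers: 30.6 / 0.025 → 1224 (rounded up).
Per-layer time = 3.87 + 9.78 = 13.65 s.
Total = 1224 × 13.65 = 16707.6 s = 4.64 hours.

4.64 hours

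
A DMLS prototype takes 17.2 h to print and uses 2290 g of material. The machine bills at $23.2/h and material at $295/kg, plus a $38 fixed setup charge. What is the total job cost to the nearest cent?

$1112.59

Machine-time cost = 23.2 × 17.2, so $399.04.
Material charge = 295 × 2290/1000, so $675.55.
Total = 399.04 + 675.55 + 38 = $1112.59.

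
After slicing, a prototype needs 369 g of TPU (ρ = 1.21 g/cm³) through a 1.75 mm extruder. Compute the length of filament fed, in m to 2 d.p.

Extruded volume: 369/1.21 = 304.9587 cm³ (304958.7 mm³).
Filament cross-section = π × (1.75/2)² = 2.4053 mm².
L = V/A = 304958.7/2.4053 = 126786.14 mm → 126.79 m.

126.79 m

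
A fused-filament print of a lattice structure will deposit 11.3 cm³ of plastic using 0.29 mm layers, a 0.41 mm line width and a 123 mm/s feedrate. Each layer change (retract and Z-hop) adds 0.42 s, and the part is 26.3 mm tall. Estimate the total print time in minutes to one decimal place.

Extrusion cross-section = 0.29 × 0.41, so 0.1189 mm².
Path length: 11300 mm³ / 0.1189 mm² → 95037.8 mm.
Extrusion time = 95037.8 / 123 = 772.7 s.
Layer count = ceil(26.3 / 0.29) = 91.
Layer-change overhead = 91 × 0.42 = 38.22 s.
Total = 772.7 + 38.22 = 810.92 s = 13.5 minutes.

13.5 minutes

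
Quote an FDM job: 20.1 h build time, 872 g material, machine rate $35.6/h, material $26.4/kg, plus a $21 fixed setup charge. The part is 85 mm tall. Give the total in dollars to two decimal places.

$759.58

Machine-time cost = 35.6 × 20.1 = $715.56.
Material charge: 26.4 × 872/1000 → $23.0208.
Adding setup: 715.56 + 23.0208 + 21 → 759.5808 ≈ $759.58.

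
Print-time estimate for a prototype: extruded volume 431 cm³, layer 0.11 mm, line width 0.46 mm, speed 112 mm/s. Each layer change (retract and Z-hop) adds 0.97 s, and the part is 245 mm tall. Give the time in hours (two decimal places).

21.73 hours

Extrusion cross-section = 0.11 × 0.46, so 0.0506 mm².
Total extruded path = 431000/0.0506 = 8517786.6 mm.
Print-move time = 8517786.6 / 112, so 76051.7 s.
Layers = ⌈245/0.11⌉ = 2228.
Z-hop total = 2228 × 0.97, so 2161.16 s.
Altogether 76051.7 + 2161.16 = 78212.86 s, i.e. 21.73 hours.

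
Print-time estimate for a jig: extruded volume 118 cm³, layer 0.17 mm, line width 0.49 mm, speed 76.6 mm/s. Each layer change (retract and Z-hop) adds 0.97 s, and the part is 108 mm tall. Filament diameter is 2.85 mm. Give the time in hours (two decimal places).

Bead cross-section: 0.17 × 0.49 → 0.0833 mm².
Path length: 118000 mm³ / 0.0833 mm² → 1416566.6 mm.
Time extruding: 1416566.6 / 76.6 → 18493 s.
Layer count = ceil(108 / 0.17) = 636.
Layer-change overhead = 636 × 0.97 = 616.92 s.
Total = 18493 + 616.92 = 19109.92 s = 5.31 hours.

5.31 hours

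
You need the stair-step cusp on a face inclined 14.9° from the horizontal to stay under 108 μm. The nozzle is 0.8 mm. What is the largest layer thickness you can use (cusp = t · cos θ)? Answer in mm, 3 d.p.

t = h_c / cos θ = 0.108 / 0.9664 = 0.112 mm.

0.112 mm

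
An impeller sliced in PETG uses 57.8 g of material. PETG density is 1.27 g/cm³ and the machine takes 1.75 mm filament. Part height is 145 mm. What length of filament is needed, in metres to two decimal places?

18.92 m

Volume = 57.8 g / 1.27 g·cm⁻³ = 45.5118 cm³ = 45511.8 mm³.
A = π r² = π × 0.875² = 2.4053 mm².
L = V/A = 45511.8/2.4053 = 18921.47 mm → 18.92 m.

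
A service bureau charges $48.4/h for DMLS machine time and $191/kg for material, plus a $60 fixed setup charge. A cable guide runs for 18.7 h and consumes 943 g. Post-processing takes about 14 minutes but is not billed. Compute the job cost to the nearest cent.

Time charge: 48.4 × 18.7 → $905.08.
Material cost = 191 × 943/1000 = $180.113.
Total = 905.08 + 180.113 + 60 = 1145.193 ≈ $1145.19.

$1145.19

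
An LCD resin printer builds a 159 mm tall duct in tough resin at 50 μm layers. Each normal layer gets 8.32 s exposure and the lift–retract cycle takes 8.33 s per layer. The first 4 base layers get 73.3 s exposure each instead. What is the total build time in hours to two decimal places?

Layers = ⌈159/0.05⌉ = 3180.
Base layers = 4 × (73.3 + 8.33), so 326.52 s.
Regular layers: 3176 × (8.32 + 8.33) → 52880.4 s.
Total = 326.52 + 52880.4 = 53206.92 s = 14.78 hours.

14.78 hours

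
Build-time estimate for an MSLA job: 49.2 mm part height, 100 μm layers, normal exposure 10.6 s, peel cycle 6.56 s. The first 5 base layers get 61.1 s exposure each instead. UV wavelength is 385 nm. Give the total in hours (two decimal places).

Number of layers: 49.2 / 0.1 → 492 (rounded up).
Base layers = 5 × (61.1 + 6.56) = 338.3 s.
Normal layers = 487 × (10.6 + 6.56), so 8356.92 s.
Total = 338.3 + 8356.92 = 8695.22 s = 2.42 hours.

2.42 hours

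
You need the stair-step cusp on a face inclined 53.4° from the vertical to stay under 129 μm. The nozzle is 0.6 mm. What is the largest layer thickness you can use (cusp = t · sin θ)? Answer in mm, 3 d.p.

0.161 mm

sin(53.4°) = 0.8028; t_max = 0.129/0.8028 = 0.161 mm.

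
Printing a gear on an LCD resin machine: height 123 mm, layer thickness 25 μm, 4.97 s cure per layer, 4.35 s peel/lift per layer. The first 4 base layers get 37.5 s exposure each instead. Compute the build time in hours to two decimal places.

Layer count = ceil(123 / 0.025) = 4920.
Bottom layers = 4 × (37.5 + 4.35) = 167.4 s.
Remaining layers = 4916 × (4.97 + 4.35), so 45817.12 s.
Total = 167.4 + 45817.12 = 45984.52 s = 12.77 hours.

12.77 hours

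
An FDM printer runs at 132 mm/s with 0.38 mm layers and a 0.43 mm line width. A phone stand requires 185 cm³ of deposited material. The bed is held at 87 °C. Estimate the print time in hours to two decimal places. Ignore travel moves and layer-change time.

2.38 hours

Extrusion cross-section = 0.38 × 0.43, so 0.1634 mm².
Total extruded path = 185000/0.1634 = 1132190.9 mm.
Time extruding: 1132190.9 / 132 → 8577.2 s.
Converting: 8577.2 s = 2.38 hours.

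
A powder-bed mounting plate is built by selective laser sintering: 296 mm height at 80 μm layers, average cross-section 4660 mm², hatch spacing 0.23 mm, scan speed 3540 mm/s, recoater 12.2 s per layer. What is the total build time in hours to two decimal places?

18.42 hours

Layer count = ceil(296 / 0.08) = 3700.
Scan path per layer = 4660 / 0.23, so 20260.9 mm.
Laser time per layer = 20260.9 / 3540 = 5.7234 s.
Layer cycle: 5.7234 + 12.2 → 17.9234 s.
Total: 3700 × 17.9234 s = 66316.58 s → 18.42 hours.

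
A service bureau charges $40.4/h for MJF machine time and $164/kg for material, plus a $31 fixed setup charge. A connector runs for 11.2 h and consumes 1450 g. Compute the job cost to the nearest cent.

$721.28

Machine cost = 40.4 × 11.2, so $452.48.
Material charge = 164 × 1450/1000 = $237.80.
Adding setup: 452.48 + 237.80 + 31 → $721.28.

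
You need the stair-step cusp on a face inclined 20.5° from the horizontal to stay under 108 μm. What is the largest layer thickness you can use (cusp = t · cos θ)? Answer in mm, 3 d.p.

0.115 mm

Layer height = cusp / cos(20.5°) = 0.108 / 0.9367 = 0.115 mm.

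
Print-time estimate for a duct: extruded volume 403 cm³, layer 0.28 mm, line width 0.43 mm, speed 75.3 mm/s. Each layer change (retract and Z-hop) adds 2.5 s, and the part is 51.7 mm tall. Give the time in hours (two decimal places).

Bead cross-section = 0.28 × 0.43 = 0.1204 mm².
Total extruded path = 403000/0.1204 = 3347176.1 mm.
Time extruding = 3347176.1 / 75.3, so 44451.2 s.
Number of layers: 51.7 / 0.28 → 185 (rounded up).
Z-hop total = 185 × 2.5 = 462.5 s.
Total = 44451.2 + 462.5 = 44913.7 s = 12.48 hours.

12.48 hours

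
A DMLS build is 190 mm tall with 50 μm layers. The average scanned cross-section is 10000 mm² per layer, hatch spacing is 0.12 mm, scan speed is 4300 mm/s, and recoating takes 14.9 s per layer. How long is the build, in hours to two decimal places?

36.18 hours

Layer count = ceil(190 / 0.05) = 3800.
Per-layer scan distance = 10000 / 0.12, so 83333.3 mm.
Scan time per layer = 83333.3 / 4300, so 19.3798 s.
Time per layer: 19.3798 + 14.9 → 34.2798 s.
Total: 3800 × 34.2798 s = 130263.24 s → 36.18 hours.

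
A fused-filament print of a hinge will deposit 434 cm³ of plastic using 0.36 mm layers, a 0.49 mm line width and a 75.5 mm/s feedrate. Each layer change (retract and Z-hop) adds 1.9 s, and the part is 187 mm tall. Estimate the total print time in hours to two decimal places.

9.33 hours

Line area = 0.36 × 0.49, so 0.1764 mm².
Path length: 434000 mm³ / 0.1764 mm² → 2460317.5 mm.
Time extruding: 2460317.5 / 75.5 → 32587 s.
Number of layers: 187 / 0.36 → 520 (rounded up).
Z-hop total = 520 × 1.9 = 988 s.
Total = 32587 + 988 = 33575 s = 9.33 hours.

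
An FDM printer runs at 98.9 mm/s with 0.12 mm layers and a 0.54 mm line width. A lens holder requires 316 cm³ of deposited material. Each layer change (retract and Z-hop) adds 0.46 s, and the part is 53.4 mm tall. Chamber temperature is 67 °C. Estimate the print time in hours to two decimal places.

Bead cross-section = 0.12 × 0.54 = 0.0648 mm².
Total extruded path = 316000/0.0648 = 4876543.2 mm.
Extrusion time: 4876543.2 / 98.9 → 49307.8 s.
Layer count = ceil(53.4 / 0.12) = 445.
Non-print overhead = 445 × 0.46, so 204.7 s.
Altogether 49307.8 + 204.7 = 49512.5 s, i.e. 13.75 hours.

13.75 hours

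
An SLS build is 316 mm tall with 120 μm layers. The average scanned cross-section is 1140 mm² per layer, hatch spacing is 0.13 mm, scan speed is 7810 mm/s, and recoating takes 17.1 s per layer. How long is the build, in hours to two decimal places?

13.33 hours

Layer count = ceil(316 / 0.12) = 2634.
Hatch length per layer: 1140 / 0.13 → 8769.2 mm.
Laser time per layer: 8769.2 / 7810 → 1.1228 s.
Per-layer time = 1.1228 + 17.1 = 18.2228 s.
2634 layers × 18.2228 s/layer = 47998.8552 s, i.e. 13.33 hours.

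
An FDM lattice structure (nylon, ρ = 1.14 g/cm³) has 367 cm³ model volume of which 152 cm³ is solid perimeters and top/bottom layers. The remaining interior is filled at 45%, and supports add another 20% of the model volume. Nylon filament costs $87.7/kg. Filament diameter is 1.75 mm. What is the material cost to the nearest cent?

Interior volume = 367 − 152 = 215 cm³.
Infill volume = 0.45 × 215, so 96.75 cm³.
Support = 0.20 × 367 = 73.4 cm³.
Total extruded = 152 + 96.75 + 73.4 = 322.15 cm³.
Mass = 322.15 × 1.14, so 367.251 g.
At $87.7/kg: 367.251/1000 × 87.7 = $32.21.

$32.21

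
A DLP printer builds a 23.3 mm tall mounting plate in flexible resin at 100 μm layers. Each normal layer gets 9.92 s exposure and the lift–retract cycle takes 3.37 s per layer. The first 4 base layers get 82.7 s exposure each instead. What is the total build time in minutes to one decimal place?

Layer count = ceil(23.3 / 0.1) = 233.
Bottom layers = 4 × (82.7 + 3.37) = 344.28 s.
Normal layers = 229 × (9.92 + 3.37) = 3043.41 s.
Total = 344.28 + 3043.41 = 3387.69 s = 56.5 minutes.

56.5 minutes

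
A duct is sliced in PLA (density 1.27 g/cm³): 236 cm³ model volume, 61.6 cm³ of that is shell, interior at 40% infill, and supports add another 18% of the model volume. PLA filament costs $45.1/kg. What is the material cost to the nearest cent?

$9.96

Infill region = 236 − 61.6, so 174.4 cm³.
Infill volume = 0.40 × 174.4, so 69.76 cm³.
Support: 0.18 × 236 → 42.48 cm³.
Total printed volume = 61.6 + 69.76 + 42.48 = 173.84 cm³.
Mass = 173.84 × 1.27, so 220.7768 g.
Cost = 220.7768 g / 1000 × $45.1/kg = $9.96.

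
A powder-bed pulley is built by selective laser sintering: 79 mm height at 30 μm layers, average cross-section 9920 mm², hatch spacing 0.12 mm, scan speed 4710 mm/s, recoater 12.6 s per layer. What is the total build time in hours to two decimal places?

22.06 hours

Layer count = ceil(79 / 0.03) = 2634.
Per-layer scan distance: 9920 / 0.12 → 82666.7 mm.
Per-layer scan time = 82666.7 / 4710 = 17.5513 s.
Per-layer time: 17.5513 + 12.6 → 30.1513 s.
Total: 2634 × 30.1513 s = 79418.5242 s → 22.06 hours.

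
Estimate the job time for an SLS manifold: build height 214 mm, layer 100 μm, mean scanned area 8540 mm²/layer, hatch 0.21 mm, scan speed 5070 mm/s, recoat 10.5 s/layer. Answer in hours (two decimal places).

Layer count = ceil(214 / 0.1) = 2140.
Per-layer scan distance: 8540 / 0.21 → 40666.7 mm.
Per-layer scan time = 40666.7 / 5070 = 8.021 s.
Per-layer time: 8.021 + 10.5 → 18.521 s.
2140 layers × 18.521 s/layer = 39634.94 s, i.e. 11.01 hours.

11.01 hours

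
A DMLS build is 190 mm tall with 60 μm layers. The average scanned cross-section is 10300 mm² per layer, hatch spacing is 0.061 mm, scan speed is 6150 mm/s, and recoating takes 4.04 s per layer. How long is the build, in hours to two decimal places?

Layers = ⌈190/0.06⌉ = 3167.
Per-layer scan distance: 10300 / 0.061 → 168852.5 mm.
Per-layer scan time: 168852.5 / 6150 → 27.4557 s.
Layer cycle: 27.4557 + 4.04 → 31.4957 s.
3167 layers × 31.4957 s/layer = 99746.8819 s, i.e. 27.71 hours.

27.71 hours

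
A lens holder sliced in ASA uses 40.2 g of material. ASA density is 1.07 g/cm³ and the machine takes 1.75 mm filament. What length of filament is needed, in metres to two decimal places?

15.62 m

Volume = 40.2 g / 1.07 g·cm⁻³ = 37.5701 cm³ = 37570.1 mm³.
Cross-section of 1.75 mm filament: π·(1.75/2)² = 2.4053 mm².
Length = 37570.1 / 2.4053 = 15619.71 mm = 15.62 m.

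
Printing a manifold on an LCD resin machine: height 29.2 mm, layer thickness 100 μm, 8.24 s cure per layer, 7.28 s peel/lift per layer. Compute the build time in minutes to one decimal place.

75.5 minutes

Layer count = ceil(29.2 / 0.1) = 292.
Per-layer time = 8.24 + 7.28, so 15.52 s.
Build time: 292 × 15.52 s = 4531.84 s, i.e. 75.5 minutes.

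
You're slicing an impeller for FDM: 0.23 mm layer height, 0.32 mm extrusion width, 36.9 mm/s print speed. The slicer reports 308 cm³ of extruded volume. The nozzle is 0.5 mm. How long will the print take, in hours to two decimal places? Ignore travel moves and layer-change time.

Bead cross-section = 0.23 × 0.32 = 0.0736 mm².
Total extruded path = 308000/0.0736 = 4184782.6 mm.
Time extruding = 4184782.6 / 36.9 = 113408.7 s.
That's 113408.7 s → 31.50 hours.

31.50 hours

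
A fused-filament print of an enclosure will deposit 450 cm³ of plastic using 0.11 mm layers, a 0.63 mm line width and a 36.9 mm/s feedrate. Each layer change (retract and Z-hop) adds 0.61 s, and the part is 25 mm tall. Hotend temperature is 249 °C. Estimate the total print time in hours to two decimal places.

Extrusion cross-section = 0.11 × 0.63, so 0.0693 mm².
Toolpath length = 450 cm³ / 0.0693 mm² = 450000 / 0.0693 = 6493506.5 mm.
Time extruding: 6493506.5 / 36.9 → 175975.8 s.
Layers = ⌈25/0.11⌉ = 228.
Non-print overhead = 228 × 0.61, so 139.08 s.
Total = 175975.8 + 139.08 = 176114.88 s = 48.92 hours.

48.92 hours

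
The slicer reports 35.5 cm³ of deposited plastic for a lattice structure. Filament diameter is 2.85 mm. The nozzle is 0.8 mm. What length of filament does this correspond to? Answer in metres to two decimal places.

A = π r² = π × 1.425² = 6.3794 mm².
Length = 35.5 cm³ / 6.3794 mm² = 35500 / 6.3794 = 5564.79 mm = 5.56 m.

5.56 m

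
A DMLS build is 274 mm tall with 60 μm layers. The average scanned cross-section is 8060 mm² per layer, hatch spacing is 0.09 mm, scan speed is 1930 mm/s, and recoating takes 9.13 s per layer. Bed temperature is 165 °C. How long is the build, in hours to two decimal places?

Layer count = ceil(274 / 0.06) = 4567.
Scan path per layer = 8060 / 0.09, so 89555.6 mm.
Per-layer scan time: 89555.6 / 1930 → 46.4019 s.
Layer cycle = 46.4019 + 9.13, so 55.5319 s.
Total: 4567 × 55.5319 s = 253614.1873 s → 70.45 hours.

70.45 hours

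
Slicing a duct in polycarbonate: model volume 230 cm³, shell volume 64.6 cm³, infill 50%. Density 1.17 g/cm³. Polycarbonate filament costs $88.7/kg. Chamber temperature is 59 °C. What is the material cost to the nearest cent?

$15.29

Interior volume = 230 − 64.6 = 165.4 cm³.
Deposited infill: 0.50 × 165.4 → 82.7 cm³.
Deposited volume: 64.6 + 82.7 → 147.3 cm³.
Mass = 147.3 × 1.17, so 172.341 g.
Cost = 172.341 g / 1000 × $88.7/kg = $15.29.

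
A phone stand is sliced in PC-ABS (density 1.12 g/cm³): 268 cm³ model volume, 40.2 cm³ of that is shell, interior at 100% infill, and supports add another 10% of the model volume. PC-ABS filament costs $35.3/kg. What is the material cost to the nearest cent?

Volume inside the shell = 268 − 40.2 = 227.8 cm³.
Infill deposited: 1.00 × 227.8 → 227.8 cm³.
Support: 0.10 × 268 → 26.8 cm³.
Total extruded = 40.2 + 227.8 + 26.8, so 294.8 cm³.
Mass = 294.8 × 1.12, so 330.176 g.
Cost = 330.176 g / 1000 × $35.3/kg = $11.66.

$11.66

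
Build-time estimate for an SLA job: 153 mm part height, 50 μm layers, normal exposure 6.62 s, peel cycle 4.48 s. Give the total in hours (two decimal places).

Layer count = ceil(153 / 0.05) = 3060.
Cycle time = 6.62 + 4.48, so 11.1 s.
Total = 3060 × 11.1 = 33966 s = 9.44 hours.

9.44 hours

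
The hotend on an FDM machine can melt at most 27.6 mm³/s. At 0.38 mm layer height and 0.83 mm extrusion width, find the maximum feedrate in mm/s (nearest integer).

Bead cross-section = 0.38 × 0.83, so 0.3154 mm².
Max speed = 27.6 / 0.3154 = 87.51 ≈ 88 mm/s.

88 mm/s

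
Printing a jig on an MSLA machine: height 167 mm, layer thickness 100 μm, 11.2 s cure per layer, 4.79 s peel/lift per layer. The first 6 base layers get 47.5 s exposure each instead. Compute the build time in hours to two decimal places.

Layer count = ceil(167 / 0.1) = 1670.
Burn-in layers: 6 × (47.5 + 4.79) → 313.74 s.
Normal layers = 1664 × (11.2 + 4.79), so 26607.36 s.
Total = 313.74 + 26607.36 = 26921.1 s = 7.48 hours.

7.48 hours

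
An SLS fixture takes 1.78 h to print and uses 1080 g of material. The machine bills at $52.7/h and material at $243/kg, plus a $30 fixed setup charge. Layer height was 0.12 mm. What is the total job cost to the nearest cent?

$386.25

Machine cost = 52.7 × 1.78, so $93.806.
Material cost = 243 × 1080/1000, so $262.44.
Total = 93.806 + 262.44 + 30 = 386.246 ≈ $386.25.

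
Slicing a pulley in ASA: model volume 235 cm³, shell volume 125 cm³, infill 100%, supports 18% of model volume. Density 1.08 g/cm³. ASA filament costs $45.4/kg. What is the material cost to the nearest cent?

$13.60

Interior volume = 235 − 125, so 110 cm³.
Infill volume = 1.00 × 110 = 110 cm³.
Support = 0.18 × 235 = 42.3 cm³.
Total printed volume = 125 + 110 + 42.3, so 277.3 cm³.
Mass = 277.3 × 1.08 = 299.484 g.
Cost = 299.484 g / 1000 × $45.4/kg = $13.60.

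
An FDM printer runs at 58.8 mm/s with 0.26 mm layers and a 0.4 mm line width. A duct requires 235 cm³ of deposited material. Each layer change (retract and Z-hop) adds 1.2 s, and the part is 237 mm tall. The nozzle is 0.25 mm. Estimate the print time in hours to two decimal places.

Extrusion cross-section: 0.26 × 0.4 → 0.104 mm².
Toolpath length = 235 cm³ / 0.104 mm² = 235000 / 0.104 = 2259615.4 mm.
Extrusion time: 2259615.4 / 58.8 → 38428.8 s.
Number of layers: 237 / 0.26 → 912 (rounded up).
Layer-change overhead: 912 × 1.2 → 1094.4 s.
Altogether 38428.8 + 1094.4 = 39523.2 s, i.e. 10.98 hours.

10.98 hours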